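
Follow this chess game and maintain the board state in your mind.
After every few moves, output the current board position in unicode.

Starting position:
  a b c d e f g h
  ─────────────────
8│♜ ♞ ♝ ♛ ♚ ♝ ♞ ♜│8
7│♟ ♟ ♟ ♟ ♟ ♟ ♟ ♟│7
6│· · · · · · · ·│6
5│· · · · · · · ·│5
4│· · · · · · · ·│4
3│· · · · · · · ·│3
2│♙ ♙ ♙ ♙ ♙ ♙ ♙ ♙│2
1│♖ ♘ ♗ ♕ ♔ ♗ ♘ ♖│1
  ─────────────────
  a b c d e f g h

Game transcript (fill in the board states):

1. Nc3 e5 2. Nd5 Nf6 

  a b c d e f g h
  ─────────────────
8│♜ ♞ ♝ ♛ ♚ ♝ · ♜│8
7│♟ ♟ ♟ ♟ · ♟ ♟ ♟│7
6│· · · · · ♞ · ·│6
5│· · · ♘ ♟ · · ·│5
4│· · · · · · · ·│4
3│· · · · · · · ·│3
2│♙ ♙ ♙ ♙ ♙ ♙ ♙ ♙│2
1│♖ · ♗ ♕ ♔ ♗ ♘ ♖│1
  ─────────────────
  a b c d e f g h

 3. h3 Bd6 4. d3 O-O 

  a b c d e f g h
  ─────────────────
8│♜ ♞ ♝ ♛ · ♜ ♚ ·│8
7│♟ ♟ ♟ ♟ · ♟ ♟ ♟│7
6│· · · ♝ · ♞ · ·│6
5│· · · ♘ ♟ · · ·│5
4│· · · · · · · ·│4
3│· · · ♙ · · · ♙│3
2│♙ ♙ ♙ · ♙ ♙ ♙ ·│2
1│♖ · ♗ ♕ ♔ ♗ ♘ ♖│1
  ─────────────────
  a b c d e f g h

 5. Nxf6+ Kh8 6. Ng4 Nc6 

  a b c d e f g h
  ─────────────────
8│♜ · ♝ ♛ · ♜ · ♚│8
7│♟ ♟ ♟ ♟ · ♟ ♟ ♟│7
6│· · ♞ ♝ · · · ·│6
5│· · · · ♟ · · ·│5
4│· · · · · · ♘ ·│4
3│· · · ♙ · · · ♙│3
2│♙ ♙ ♙ · ♙ ♙ ♙ ·│2
1│♖ · ♗ ♕ ♔ ♗ ♘ ♖│1
  ─────────────────
  a b c d e f g h

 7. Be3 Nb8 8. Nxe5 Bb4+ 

  a b c d e f g h
  ─────────────────
8│♜ ♞ ♝ ♛ · ♜ · ♚│8
7│♟ ♟ ♟ ♟ · ♟ ♟ ♟│7
6│· · · · · · · ·│6
5│· · · · ♘ · · ·│5
4│· ♝ · · · · · ·│4
3│· · · ♙ ♗ · · ♙│3
2│♙ ♙ ♙ · ♙ ♙ ♙ ·│2
1│♖ · · ♕ ♔ ♗ ♘ ♖│1
  ─────────────────
  a b c d e f g h

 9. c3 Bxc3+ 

  a b c d e f g h
  ─────────────────
8│♜ ♞ ♝ ♛ · ♜ · ♚│8
7│♟ ♟ ♟ ♟ · ♟ ♟ ♟│7
6│· · · · · · · ·│6
5│· · · · ♘ · · ·│5
4│· · · · · · · ·│4
3│· · ♝ ♙ ♗ · · ♙│3
2│♙ ♙ · · ♙ ♙ ♙ ·│2
1│♖ · · ♕ ♔ ♗ ♘ ♖│1
  ─────────────────
  a b c d e f g h


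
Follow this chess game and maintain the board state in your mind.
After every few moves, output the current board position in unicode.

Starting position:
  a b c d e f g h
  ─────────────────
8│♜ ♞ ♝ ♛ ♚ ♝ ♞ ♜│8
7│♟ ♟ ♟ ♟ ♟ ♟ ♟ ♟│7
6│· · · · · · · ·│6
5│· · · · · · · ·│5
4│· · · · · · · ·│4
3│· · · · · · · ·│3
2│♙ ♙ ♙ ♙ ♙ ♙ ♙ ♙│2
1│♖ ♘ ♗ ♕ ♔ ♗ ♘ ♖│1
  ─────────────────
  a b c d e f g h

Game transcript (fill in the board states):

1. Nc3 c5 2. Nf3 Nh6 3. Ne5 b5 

  a b c d e f g h
  ─────────────────
8│♜ ♞ ♝ ♛ ♚ ♝ · ♜│8
7│♟ · · ♟ ♟ ♟ ♟ ♟│7
6│· · · · · · · ♞│6
5│· ♟ ♟ · ♘ · · ·│5
4│· · · · · · · ·│4
3│· · ♘ · · · · ·│3
2│♙ ♙ ♙ ♙ ♙ ♙ ♙ ♙│2
1│♖ · ♗ ♕ ♔ ♗ · ♖│1
  ─────────────────
  a b c d e f g h

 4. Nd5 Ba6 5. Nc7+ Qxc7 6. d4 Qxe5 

  a b c d e f g h
  ─────────────────
8│♜ ♞ · · ♚ ♝ · ♜│8
7│♟ · · ♟ ♟ ♟ ♟ ♟│7
6│♝ · · · · · · ♞│6
5│· ♟ ♟ · ♛ · · ·│5
4│· · · ♙ · · · ·│4
3│· · · · · · · ·│3
2│♙ ♙ ♙ · ♙ ♙ ♙ ♙│2
1│♖ · ♗ ♕ ♔ ♗ · ♖│1
  ─────────────────
  a b c d e f g h

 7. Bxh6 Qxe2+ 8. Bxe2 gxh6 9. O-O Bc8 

  a b c d e f g h
  ─────────────────
8│♜ ♞ ♝ · ♚ ♝ · ♜│8
7│♟ · · ♟ ♟ ♟ · ♟│7
6│· · · · · · · ♟│6
5│· ♟ ♟ · · · · ·│5
4│· · · ♙ · · · ·│4
3│· · · · · · · ·│3
2│♙ ♙ ♙ · ♗ ♙ ♙ ♙│2
1│♖ · · ♕ · ♖ ♔ ·│1
  ─────────────────
  a b c d e f g h

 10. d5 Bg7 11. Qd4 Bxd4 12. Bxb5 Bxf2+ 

  a b c d e f g h
  ─────────────────
8│♜ ♞ ♝ · ♚ · · ♜│8
7│♟ · · ♟ ♟ ♟ · ♟│7
6│· · · · · · · ♟│6
5│· ♗ ♟ ♙ · · · ·│5
4│· · · · · · · ·│4
3│· · · · · · · ·│3
2│♙ ♙ ♙ · · ♝ ♙ ♙│2
1│♖ · · · · ♖ ♔ ·│1
  ─────────────────
  a b c d e f g h

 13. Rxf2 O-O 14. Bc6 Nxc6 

  a b c d e f g h
  ─────────────────
8│♜ · ♝ · · ♜ ♚ ·│8
7│♟ · · ♟ ♟ ♟ · ♟│7
6│· · ♞ · · · · ♟│6
5│· · ♟ ♙ · · · ·│5
4│· · · · · · · ·│4
3│· · · · · · · ·│3
2│♙ ♙ ♙ · · ♖ ♙ ♙│2
1│♖ · · · · · ♔ ·│1
  ─────────────────
  a b c d e f g h


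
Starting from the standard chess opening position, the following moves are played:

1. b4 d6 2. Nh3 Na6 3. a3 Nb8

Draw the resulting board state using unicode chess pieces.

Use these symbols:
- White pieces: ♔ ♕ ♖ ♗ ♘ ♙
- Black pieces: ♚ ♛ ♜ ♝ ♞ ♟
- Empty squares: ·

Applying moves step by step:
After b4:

♜ ♞ ♝ ♛ ♚ ♝ ♞ ♜
♟ ♟ ♟ ♟ ♟ ♟ ♟ ♟
· · · · · · · ·
· · · · · · · ·
· ♙ · · · · · ·
· · · · · · · ·
♙ · ♙ ♙ ♙ ♙ ♙ ♙
♖ ♘ ♗ ♕ ♔ ♗ ♘ ♖


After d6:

♜ ♞ ♝ ♛ ♚ ♝ ♞ ♜
♟ ♟ ♟ · ♟ ♟ ♟ ♟
· · · ♟ · · · ·
· · · · · · · ·
· ♙ · · · · · ·
· · · · · · · ·
♙ · ♙ ♙ ♙ ♙ ♙ ♙
♖ ♘ ♗ ♕ ♔ ♗ ♘ ♖


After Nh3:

♜ ♞ ♝ ♛ ♚ ♝ ♞ ♜
♟ ♟ ♟ · ♟ ♟ ♟ ♟
· · · ♟ · · · ·
· · · · · · · ·
· ♙ · · · · · ·
· · · · · · · ♘
♙ · ♙ ♙ ♙ ♙ ♙ ♙
♖ ♘ ♗ ♕ ♔ ♗ · ♖


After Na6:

♜ · ♝ ♛ ♚ ♝ ♞ ♜
♟ ♟ ♟ · ♟ ♟ ♟ ♟
♞ · · ♟ · · · ·
· · · · · · · ·
· ♙ · · · · · ·
· · · · · · · ♘
♙ · ♙ ♙ ♙ ♙ ♙ ♙
♖ ♘ ♗ ♕ ♔ ♗ · ♖


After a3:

♜ · ♝ ♛ ♚ ♝ ♞ ♜
♟ ♟ ♟ · ♟ ♟ ♟ ♟
♞ · · ♟ · · · ·
· · · · · · · ·
· ♙ · · · · · ·
♙ · · · · · · ♘
· · ♙ ♙ ♙ ♙ ♙ ♙
♖ ♘ ♗ ♕ ♔ ♗ · ♖


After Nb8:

♜ ♞ ♝ ♛ ♚ ♝ ♞ ♜
♟ ♟ ♟ · ♟ ♟ ♟ ♟
· · · ♟ · · · ·
· · · · · · · ·
· ♙ · · · · · ·
♙ · · · · · · ♘
· · ♙ ♙ ♙ ♙ ♙ ♙
♖ ♘ ♗ ♕ ♔ ♗ · ♖



  a b c d e f g h
  ─────────────────
8│♜ ♞ ♝ ♛ ♚ ♝ ♞ ♜│8
7│♟ ♟ ♟ · ♟ ♟ ♟ ♟│7
6│· · · ♟ · · · ·│6
5│· · · · · · · ·│5
4│· ♙ · · · · · ·│4
3│♙ · · · · · · ♘│3
2│· · ♙ ♙ ♙ ♙ ♙ ♙│2
1│♖ ♘ ♗ ♕ ♔ ♗ · ♖│1
  ─────────────────
  a b c d e f g h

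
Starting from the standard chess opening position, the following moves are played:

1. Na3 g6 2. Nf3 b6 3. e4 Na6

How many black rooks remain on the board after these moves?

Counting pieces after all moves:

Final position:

  a b c d e f g h
  ─────────────────
8│♜ · ♝ ♛ ♚ ♝ ♞ ♜│8
7│♟ · ♟ ♟ ♟ ♟ · ♟│7
6│♞ ♟ · · · · ♟ ·│6
5│· · · · · · · ·│5
4│· · · · ♙ · · ·│4
3│♘ · · · · ♘ · ·│3
2│♙ ♙ ♙ ♙ · ♙ ♙ ♙│2
1│♖ · ♗ ♕ ♔ ♗ · ♖│1
  ─────────────────
  a b c d e f g h


2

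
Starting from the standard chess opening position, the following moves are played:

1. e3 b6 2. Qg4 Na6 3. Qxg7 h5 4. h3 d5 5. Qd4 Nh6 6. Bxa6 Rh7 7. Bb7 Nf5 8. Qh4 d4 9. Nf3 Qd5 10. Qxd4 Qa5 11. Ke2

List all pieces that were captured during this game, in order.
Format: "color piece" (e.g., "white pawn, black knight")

Tracking captures:
  Qxg7: captured black pawn
  Bxa6: captured black knight
  Qxd4: captured black pawn

black pawn, black knight, black pawn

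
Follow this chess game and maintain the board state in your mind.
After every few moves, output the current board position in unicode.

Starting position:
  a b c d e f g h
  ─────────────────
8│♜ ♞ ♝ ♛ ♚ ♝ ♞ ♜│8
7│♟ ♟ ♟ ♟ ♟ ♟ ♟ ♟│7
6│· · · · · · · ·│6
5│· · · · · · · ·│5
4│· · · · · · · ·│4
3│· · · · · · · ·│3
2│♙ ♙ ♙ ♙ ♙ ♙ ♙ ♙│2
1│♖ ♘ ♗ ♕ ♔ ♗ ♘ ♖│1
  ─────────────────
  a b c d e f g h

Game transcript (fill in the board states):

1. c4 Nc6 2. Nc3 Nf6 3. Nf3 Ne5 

  a b c d e f g h
  ─────────────────
8│♜ · ♝ ♛ ♚ ♝ · ♜│8
7│♟ ♟ ♟ ♟ ♟ ♟ ♟ ♟│7
6│· · · · · ♞ · ·│6
5│· · · · ♞ · · ·│5
4│· · ♙ · · · · ·│4
3│· · ♘ · · ♘ · ·│3
2│♙ ♙ · ♙ ♙ ♙ ♙ ♙│2
1│♖ · ♗ ♕ ♔ ♗ · ♖│1
  ─────────────────
  a b c d e f g h

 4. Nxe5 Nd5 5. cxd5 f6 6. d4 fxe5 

  a b c d e f g h
  ─────────────────
8│♜ · ♝ ♛ ♚ ♝ · ♜│8
7│♟ ♟ ♟ ♟ ♟ · ♟ ♟│7
6│· · · · · · · ·│6
5│· · · ♙ ♟ · · ·│5
4│· · · ♙ · · · ·│4
3│· · ♘ · · · · ·│3
2│♙ ♙ · · ♙ ♙ ♙ ♙│2
1│♖ · ♗ ♕ ♔ ♗ · ♖│1
  ─────────────────
  a b c d e f g h

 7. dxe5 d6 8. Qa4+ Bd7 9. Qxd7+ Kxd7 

  a b c d e f g h
  ─────────────────
8│♜ · · ♛ · ♝ · ♜│8
7│♟ ♟ ♟ ♚ ♟ · ♟ ♟│7
6│· · · ♟ · · · ·│6
5│· · · ♙ ♙ · · ·│5
4│· · · · · · · ·│4
3│· · ♘ · · · · ·│3
2│♙ ♙ · · ♙ ♙ ♙ ♙│2
1│♖ · ♗ · ♔ ♗ · ♖│1
  ─────────────────
  a b c d e f g h

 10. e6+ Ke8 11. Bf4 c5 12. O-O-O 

  a b c d e f g h
  ─────────────────
8│♜ · · ♛ ♚ ♝ · ♜│8
7│♟ ♟ · · ♟ · ♟ ♟│7
6│· · · ♟ ♙ · · ·│6
5│· · ♟ ♙ · · · ·│5
4│· · · · · ♗ · ·│4
3│· · ♘ · · · · ·│3
2│♙ ♙ · · ♙ ♙ ♙ ♙│2
1│· · ♔ ♖ · ♗ · ♖│1
  ─────────────────
  a b c d e f g h


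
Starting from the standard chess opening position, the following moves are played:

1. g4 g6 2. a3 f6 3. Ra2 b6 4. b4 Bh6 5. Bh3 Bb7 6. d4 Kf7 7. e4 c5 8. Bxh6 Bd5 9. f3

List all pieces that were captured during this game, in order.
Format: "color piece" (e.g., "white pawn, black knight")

Tracking captures:
  Bxh6: captured black bishop

black bishop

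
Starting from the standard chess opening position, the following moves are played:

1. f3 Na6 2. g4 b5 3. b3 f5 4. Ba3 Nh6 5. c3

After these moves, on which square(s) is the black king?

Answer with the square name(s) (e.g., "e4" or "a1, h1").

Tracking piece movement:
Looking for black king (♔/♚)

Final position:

  a b c d e f g h
  ─────────────────
8│♜ · ♝ ♛ ♚ ♝ · ♜│8
7│♟ · ♟ ♟ ♟ · ♟ ♟│7
6│♞ · · · · · · ♞│6
5│· ♟ · · · ♟ · ·│5
4│· · · · · · ♙ ·│4
3│♗ ♙ ♙ · · ♙ · ·│3
2│♙ · · ♙ ♙ · · ♙│2
1│♖ ♘ · ♕ ♔ ♗ ♘ ♖│1
  ─────────────────
  a b c d e f g h


e8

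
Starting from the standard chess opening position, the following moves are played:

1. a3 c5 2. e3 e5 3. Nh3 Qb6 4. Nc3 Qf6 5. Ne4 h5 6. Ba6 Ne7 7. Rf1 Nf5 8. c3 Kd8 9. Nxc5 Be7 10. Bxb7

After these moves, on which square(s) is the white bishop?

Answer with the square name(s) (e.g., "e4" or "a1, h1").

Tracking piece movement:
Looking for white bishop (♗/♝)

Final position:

  a b c d e f g h
  ─────────────────
8│♜ ♞ ♝ ♚ · · · ♜│8
7│♟ ♗ · ♟ ♝ ♟ ♟ ·│7
6│· · · · · ♛ · ·│6
5│· · ♘ · ♟ ♞ · ♟│5
4│· · · · · · · ·│4
3│♙ · ♙ · ♙ · · ♘│3
2│· ♙ · ♙ · ♙ ♙ ♙│2
1│♖ · ♗ ♕ ♔ ♖ · ·│1
  ─────────────────
  a b c d e f g h


b7, c1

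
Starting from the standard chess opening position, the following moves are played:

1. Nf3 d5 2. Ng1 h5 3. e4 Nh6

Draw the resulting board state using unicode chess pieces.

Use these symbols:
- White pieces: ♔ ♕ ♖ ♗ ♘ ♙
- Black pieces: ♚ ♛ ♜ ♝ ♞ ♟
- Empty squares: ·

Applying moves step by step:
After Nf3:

♜ ♞ ♝ ♛ ♚ ♝ ♞ ♜
♟ ♟ ♟ ♟ ♟ ♟ ♟ ♟
· · · · · · · ·
· · · · · · · ·
· · · · · · · ·
· · · · · ♘ · ·
♙ ♙ ♙ ♙ ♙ ♙ ♙ ♙
♖ ♘ ♗ ♕ ♔ ♗ · ♖


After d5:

♜ ♞ ♝ ♛ ♚ ♝ ♞ ♜
♟ ♟ ♟ · ♟ ♟ ♟ ♟
· · · · · · · ·
· · · ♟ · · · ·
· · · · · · · ·
· · · · · ♘ · ·
♙ ♙ ♙ ♙ ♙ ♙ ♙ ♙
♖ ♘ ♗ ♕ ♔ ♗ · ♖


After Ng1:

♜ ♞ ♝ ♛ ♚ ♝ ♞ ♜
♟ ♟ ♟ · ♟ ♟ ♟ ♟
· · · · · · · ·
· · · ♟ · · · ·
· · · · · · · ·
· · · · · · · ·
♙ ♙ ♙ ♙ ♙ ♙ ♙ ♙
♖ ♘ ♗ ♕ ♔ ♗ ♘ ♖


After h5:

♜ ♞ ♝ ♛ ♚ ♝ ♞ ♜
♟ ♟ ♟ · ♟ ♟ ♟ ·
· · · · · · · ·
· · · ♟ · · · ♟
· · · · · · · ·
· · · · · · · ·
♙ ♙ ♙ ♙ ♙ ♙ ♙ ♙
♖ ♘ ♗ ♕ ♔ ♗ ♘ ♖


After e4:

♜ ♞ ♝ ♛ ♚ ♝ ♞ ♜
♟ ♟ ♟ · ♟ ♟ ♟ ·
· · · · · · · ·
· · · ♟ · · · ♟
· · · · ♙ · · ·
· · · · · · · ·
♙ ♙ ♙ ♙ · ♙ ♙ ♙
♖ ♘ ♗ ♕ ♔ ♗ ♘ ♖


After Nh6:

♜ ♞ ♝ ♛ ♚ ♝ · ♜
♟ ♟ ♟ · ♟ ♟ ♟ ·
· · · · · · · ♞
· · · ♟ · · · ♟
· · · · ♙ · · ·
· · · · · · · ·
♙ ♙ ♙ ♙ · ♙ ♙ ♙
♖ ♘ ♗ ♕ ♔ ♗ ♘ ♖



  a b c d e f g h
  ─────────────────
8│♜ ♞ ♝ ♛ ♚ ♝ · ♜│8
7│♟ ♟ ♟ · ♟ ♟ ♟ ·│7
6│· · · · · · · ♞│6
5│· · · ♟ · · · ♟│5
4│· · · · ♙ · · ·│4
3│· · · · · · · ·│3
2│♙ ♙ ♙ ♙ · ♙ ♙ ♙│2
1│♖ ♘ ♗ ♕ ♔ ♗ ♘ ♖│1
  ─────────────────
  a b c d e f g h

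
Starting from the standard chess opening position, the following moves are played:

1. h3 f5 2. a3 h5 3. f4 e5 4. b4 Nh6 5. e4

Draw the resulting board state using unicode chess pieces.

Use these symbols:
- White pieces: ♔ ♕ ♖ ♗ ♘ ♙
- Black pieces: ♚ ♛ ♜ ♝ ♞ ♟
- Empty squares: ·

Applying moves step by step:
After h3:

♜ ♞ ♝ ♛ ♚ ♝ ♞ ♜
♟ ♟ ♟ ♟ ♟ ♟ ♟ ♟
· · · · · · · ·
· · · · · · · ·
· · · · · · · ·
· · · · · · · ♙
♙ ♙ ♙ ♙ ♙ ♙ ♙ ·
♖ ♘ ♗ ♕ ♔ ♗ ♘ ♖


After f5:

♜ ♞ ♝ ♛ ♚ ♝ ♞ ♜
♟ ♟ ♟ ♟ ♟ · ♟ ♟
· · · · · · · ·
· · · · · ♟ · ·
· · · · · · · ·
· · · · · · · ♙
♙ ♙ ♙ ♙ ♙ ♙ ♙ ·
♖ ♘ ♗ ♕ ♔ ♗ ♘ ♖


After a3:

♜ ♞ ♝ ♛ ♚ ♝ ♞ ♜
♟ ♟ ♟ ♟ ♟ · ♟ ♟
· · · · · · · ·
· · · · · ♟ · ·
· · · · · · · ·
♙ · · · · · · ♙
· ♙ ♙ ♙ ♙ ♙ ♙ ·
♖ ♘ ♗ ♕ ♔ ♗ ♘ ♖


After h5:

♜ ♞ ♝ ♛ ♚ ♝ ♞ ♜
♟ ♟ ♟ ♟ ♟ · ♟ ·
· · · · · · · ·
· · · · · ♟ · ♟
· · · · · · · ·
♙ · · · · · · ♙
· ♙ ♙ ♙ ♙ ♙ ♙ ·
♖ ♘ ♗ ♕ ♔ ♗ ♘ ♖


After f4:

♜ ♞ ♝ ♛ ♚ ♝ ♞ ♜
♟ ♟ ♟ ♟ ♟ · ♟ ·
· · · · · · · ·
· · · · · ♟ · ♟
· · · · · ♙ · ·
♙ · · · · · · ♙
· ♙ ♙ ♙ ♙ · ♙ ·
♖ ♘ ♗ ♕ ♔ ♗ ♘ ♖


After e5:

♜ ♞ ♝ ♛ ♚ ♝ ♞ ♜
♟ ♟ ♟ ♟ · · ♟ ·
· · · · · · · ·
· · · · ♟ ♟ · ♟
· · · · · ♙ · ·
♙ · · · · · · ♙
· ♙ ♙ ♙ ♙ · ♙ ·
♖ ♘ ♗ ♕ ♔ ♗ ♘ ♖


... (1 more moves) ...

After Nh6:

♜ ♞ ♝ ♛ ♚ ♝ · ♜
♟ ♟ ♟ ♟ · · ♟ ·
· · · · · · · ♞
· · · · ♟ ♟ · ♟
· ♙ · · · ♙ · ·
♙ · · · · · · ♙
· · ♙ ♙ ♙ · ♙ ·
♖ ♘ ♗ ♕ ♔ ♗ ♘ ♖


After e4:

♜ ♞ ♝ ♛ ♚ ♝ · ♜
♟ ♟ ♟ ♟ · · ♟ ·
· · · · · · · ♞
· · · · ♟ ♟ · ♟
· ♙ · · ♙ ♙ · ·
♙ · · · · · · ♙
· · ♙ ♙ · · ♙ ·
♖ ♘ ♗ ♕ ♔ ♗ ♘ ♖



  a b c d e f g h
  ─────────────────
8│♜ ♞ ♝ ♛ ♚ ♝ · ♜│8
7│♟ ♟ ♟ ♟ · · ♟ ·│7
6│· · · · · · · ♞│6
5│· · · · ♟ ♟ · ♟│5
4│· ♙ · · ♙ ♙ · ·│4
3│♙ · · · · · · ♙│3
2│· · ♙ ♙ · · ♙ ·│2
1│♖ ♘ ♗ ♕ ♔ ♗ ♘ ♖│1
  ─────────────────
  a b c d e f g h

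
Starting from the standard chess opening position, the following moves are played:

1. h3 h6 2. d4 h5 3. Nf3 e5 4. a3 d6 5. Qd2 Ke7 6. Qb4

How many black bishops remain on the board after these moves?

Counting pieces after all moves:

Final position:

  a b c d e f g h
  ─────────────────
8│♜ ♞ ♝ ♛ · ♝ ♞ ♜│8
7│♟ ♟ ♟ · ♚ ♟ ♟ ·│7
6│· · · ♟ · · · ·│6
5│· · · · ♟ · · ♟│5
4│· ♕ · ♙ · · · ·│4
3│♙ · · · · ♘ · ♙│3
2│· ♙ ♙ · ♙ ♙ ♙ ·│2
1│♖ ♘ ♗ · ♔ ♗ · ♖│1
  ─────────────────
  a b c d e f g h


2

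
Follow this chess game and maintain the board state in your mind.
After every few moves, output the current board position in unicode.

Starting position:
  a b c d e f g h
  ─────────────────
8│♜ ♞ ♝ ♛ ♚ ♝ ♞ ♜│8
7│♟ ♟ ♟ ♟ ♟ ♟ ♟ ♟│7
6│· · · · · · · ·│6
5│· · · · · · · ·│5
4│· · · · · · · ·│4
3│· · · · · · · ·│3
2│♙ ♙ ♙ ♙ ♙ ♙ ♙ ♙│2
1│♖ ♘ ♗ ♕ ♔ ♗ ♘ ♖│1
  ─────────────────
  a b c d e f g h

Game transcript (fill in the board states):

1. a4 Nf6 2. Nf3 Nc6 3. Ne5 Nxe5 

  a b c d e f g h
  ─────────────────
8│♜ · ♝ ♛ ♚ ♝ · ♜│8
7│♟ ♟ ♟ ♟ ♟ ♟ ♟ ♟│7
6│· · · · · ♞ · ·│6
5│· · · · ♞ · · ·│5
4│♙ · · · · · · ·│4
3│· · · · · · · ·│3
2│· ♙ ♙ ♙ ♙ ♙ ♙ ♙│2
1│♖ ♘ ♗ ♕ ♔ ♗ · ♖│1
  ─────────────────
  a b c d e f g h

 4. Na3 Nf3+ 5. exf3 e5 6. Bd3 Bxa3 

  a b c d e f g h
  ─────────────────
8│♜ · ♝ ♛ ♚ · · ♜│8
7│♟ ♟ ♟ ♟ · ♟ ♟ ♟│7
6│· · · · · ♞ · ·│6
5│· · · · ♟ · · ·│5
4│♙ · · · · · · ·│4
3│♝ · · ♗ · ♙ · ·│3
2│· ♙ ♙ ♙ · ♙ ♙ ♙│2
1│♖ · ♗ ♕ ♔ · · ♖│1
  ─────────────────
  a b c d e f g h

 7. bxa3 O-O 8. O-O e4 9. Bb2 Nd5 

  a b c d e f g h
  ─────────────────
8│♜ · ♝ ♛ · ♜ ♚ ·│8
7│♟ ♟ ♟ ♟ · ♟ ♟ ♟│7
6│· · · · · · · ·│6
5│· · · ♞ · · · ·│5
4│♙ · · · ♟ · · ·│4
3│♙ · · ♗ · ♙ · ·│3
2│· ♗ ♙ ♙ · ♙ ♙ ♙│2
1│♖ · · ♕ · ♖ ♔ ·│1
  ─────────────────
  a b c d e f g h

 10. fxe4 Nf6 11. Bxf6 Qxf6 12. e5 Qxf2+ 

  a b c d e f g h
  ─────────────────
8│♜ · ♝ · · ♜ ♚ ·│8
7│♟ ♟ ♟ ♟ · ♟ ♟ ♟│7
6│· · · · · · · ·│6
5│· · · · ♙ · · ·│5
4│♙ · · · · · · ·│4
3│♙ · · ♗ · · · ·│3
2│· · ♙ ♙ · ♛ ♙ ♙│2
1│♖ · · ♕ · ♖ ♔ ·│1
  ─────────────────
  a b c d e f g h



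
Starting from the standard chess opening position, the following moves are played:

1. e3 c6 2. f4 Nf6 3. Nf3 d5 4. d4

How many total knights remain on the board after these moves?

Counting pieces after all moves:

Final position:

  a b c d e f g h
  ─────────────────
8│♜ ♞ ♝ ♛ ♚ ♝ · ♜│8
7│♟ ♟ · · ♟ ♟ ♟ ♟│7
6│· · ♟ · · ♞ · ·│6
5│· · · ♟ · · · ·│5
4│· · · ♙ · ♙ · ·│4
3│· · · · ♙ ♘ · ·│3
2│♙ ♙ ♙ · · · ♙ ♙│2
1│♖ ♘ ♗ ♕ ♔ ♗ · ♖│1
  ─────────────────
  a b c d e f g h


4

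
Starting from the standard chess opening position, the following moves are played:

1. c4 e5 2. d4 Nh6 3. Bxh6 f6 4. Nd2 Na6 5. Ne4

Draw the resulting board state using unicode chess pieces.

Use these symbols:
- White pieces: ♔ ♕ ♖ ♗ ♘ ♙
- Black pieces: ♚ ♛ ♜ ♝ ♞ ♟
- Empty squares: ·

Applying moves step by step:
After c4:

♜ ♞ ♝ ♛ ♚ ♝ ♞ ♜
♟ ♟ ♟ ♟ ♟ ♟ ♟ ♟
· · · · · · · ·
· · · · · · · ·
· · ♙ · · · · ·
· · · · · · · ·
♙ ♙ · ♙ ♙ ♙ ♙ ♙
♖ ♘ ♗ ♕ ♔ ♗ ♘ ♖


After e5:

♜ ♞ ♝ ♛ ♚ ♝ ♞ ♜
♟ ♟ ♟ ♟ · ♟ ♟ ♟
· · · · · · · ·
· · · · ♟ · · ·
· · ♙ · · · · ·
· · · · · · · ·
♙ ♙ · ♙ ♙ ♙ ♙ ♙
♖ ♘ ♗ ♕ ♔ ♗ ♘ ♖


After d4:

♜ ♞ ♝ ♛ ♚ ♝ ♞ ♜
♟ ♟ ♟ ♟ · ♟ ♟ ♟
· · · · · · · ·
· · · · ♟ · · ·
· · ♙ ♙ · · · ·
· · · · · · · ·
♙ ♙ · · ♙ ♙ ♙ ♙
♖ ♘ ♗ ♕ ♔ ♗ ♘ ♖


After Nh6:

♜ ♞ ♝ ♛ ♚ ♝ · ♜
♟ ♟ ♟ ♟ · ♟ ♟ ♟
· · · · · · · ♞
· · · · ♟ · · ·
· · ♙ ♙ · · · ·
· · · · · · · ·
♙ ♙ · · ♙ ♙ ♙ ♙
♖ ♘ ♗ ♕ ♔ ♗ ♘ ♖


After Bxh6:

♜ ♞ ♝ ♛ ♚ ♝ · ♜
♟ ♟ ♟ ♟ · ♟ ♟ ♟
· · · · · · · ♗
· · · · ♟ · · ·
· · ♙ ♙ · · · ·
· · · · · · · ·
♙ ♙ · · ♙ ♙ ♙ ♙
♖ ♘ · ♕ ♔ ♗ ♘ ♖


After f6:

♜ ♞ ♝ ♛ ♚ ♝ · ♜
♟ ♟ ♟ ♟ · · ♟ ♟
· · · · · ♟ · ♗
· · · · ♟ · · ·
· · ♙ ♙ · · · ·
· · · · · · · ·
♙ ♙ · · ♙ ♙ ♙ ♙
♖ ♘ · ♕ ♔ ♗ ♘ ♖


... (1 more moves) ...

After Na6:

♜ · ♝ ♛ ♚ ♝ · ♜
♟ ♟ ♟ ♟ · · ♟ ♟
♞ · · · · ♟ · ♗
· · · · ♟ · · ·
· · ♙ ♙ · · · ·
· · · · · · · ·
♙ ♙ · ♘ ♙ ♙ ♙ ♙
♖ · · ♕ ♔ ♗ ♘ ♖


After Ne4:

♜ · ♝ ♛ ♚ ♝ · ♜
♟ ♟ ♟ ♟ · · ♟ ♟
♞ · · · · ♟ · ♗
· · · · ♟ · · ·
· · ♙ ♙ ♘ · · ·
· · · · · · · ·
♙ ♙ · · ♙ ♙ ♙ ♙
♖ · · ♕ ♔ ♗ ♘ ♖



  a b c d e f g h
  ─────────────────
8│♜ · ♝ ♛ ♚ ♝ · ♜│8
7│♟ ♟ ♟ ♟ · · ♟ ♟│7
6│♞ · · · · ♟ · ♗│6
5│· · · · ♟ · · ·│5
4│· · ♙ ♙ ♘ · · ·│4
3│· · · · · · · ·│3
2│♙ ♙ · · ♙ ♙ ♙ ♙│2
1│♖ · · ♕ ♔ ♗ ♘ ♖│1
  ─────────────────
  a b c d e f g h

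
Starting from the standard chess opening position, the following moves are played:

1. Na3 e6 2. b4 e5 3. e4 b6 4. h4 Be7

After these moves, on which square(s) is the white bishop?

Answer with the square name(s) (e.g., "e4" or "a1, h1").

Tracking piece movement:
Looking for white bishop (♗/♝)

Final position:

  a b c d e f g h
  ─────────────────
8│♜ ♞ ♝ ♛ ♚ · ♞ ♜│8
7│♟ · ♟ ♟ ♝ ♟ ♟ ♟│7
6│· ♟ · · · · · ·│6
5│· · · · ♟ · · ·│5
4│· ♙ · · ♙ · · ♙│4
3│♘ · · · · · · ·│3
2│♙ · ♙ ♙ · ♙ ♙ ·│2
1│♖ · ♗ ♕ ♔ ♗ ♘ ♖│1
  ─────────────────
  a b c d e f g h


c1, f1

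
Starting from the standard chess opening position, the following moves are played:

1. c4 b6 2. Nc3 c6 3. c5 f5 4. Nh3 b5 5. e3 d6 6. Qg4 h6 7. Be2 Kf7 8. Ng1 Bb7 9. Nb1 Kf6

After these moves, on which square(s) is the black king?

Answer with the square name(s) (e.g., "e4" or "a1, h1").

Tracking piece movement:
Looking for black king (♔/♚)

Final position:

  a b c d e f g h
  ─────────────────
8│♜ ♞ · ♛ · ♝ ♞ ♜│8
7│♟ ♝ · · ♟ · ♟ ·│7
6│· · ♟ ♟ · ♚ · ♟│6
5│· ♟ ♙ · · ♟ · ·│5
4│· · · · · · ♕ ·│4
3│· · · · ♙ · · ·│3
2│♙ ♙ · ♙ ♗ ♙ ♙ ♙│2
1│♖ ♘ ♗ · ♔ · ♘ ♖│1
  ─────────────────
  a b c d e f g h


f6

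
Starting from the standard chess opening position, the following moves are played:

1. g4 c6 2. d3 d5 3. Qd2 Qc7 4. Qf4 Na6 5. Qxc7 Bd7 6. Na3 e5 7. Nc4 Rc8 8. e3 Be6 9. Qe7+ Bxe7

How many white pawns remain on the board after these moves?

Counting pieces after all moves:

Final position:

  a b c d e f g h
  ─────────────────
8│· · ♜ · ♚ · ♞ ♜│8
7│♟ ♟ · · ♝ ♟ ♟ ♟│7
6│♞ · ♟ · ♝ · · ·│6
5│· · · ♟ ♟ · · ·│5
4│· · ♘ · · · ♙ ·│4
3│· · · ♙ ♙ · · ·│3
2│♙ ♙ ♙ · · ♙ · ♙│2
1│♖ · ♗ · ♔ ♗ ♘ ♖│1
  ─────────────────
  a b c d e f g h


8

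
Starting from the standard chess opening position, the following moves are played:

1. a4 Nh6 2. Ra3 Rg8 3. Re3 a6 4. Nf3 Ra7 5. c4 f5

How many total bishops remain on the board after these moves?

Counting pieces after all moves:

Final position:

  a b c d e f g h
  ─────────────────
8│· ♞ ♝ ♛ ♚ ♝ ♜ ·│8
7│♜ ♟ ♟ ♟ ♟ · ♟ ♟│7
6│♟ · · · · · · ♞│6
5│· · · · · ♟ · ·│5
4│♙ · ♙ · · · · ·│4
3│· · · · ♖ ♘ · ·│3
2│· ♙ · ♙ ♙ ♙ ♙ ♙│2
1│· ♘ ♗ ♕ ♔ ♗ · ♖│1
  ─────────────────
  a b c d e f g h


4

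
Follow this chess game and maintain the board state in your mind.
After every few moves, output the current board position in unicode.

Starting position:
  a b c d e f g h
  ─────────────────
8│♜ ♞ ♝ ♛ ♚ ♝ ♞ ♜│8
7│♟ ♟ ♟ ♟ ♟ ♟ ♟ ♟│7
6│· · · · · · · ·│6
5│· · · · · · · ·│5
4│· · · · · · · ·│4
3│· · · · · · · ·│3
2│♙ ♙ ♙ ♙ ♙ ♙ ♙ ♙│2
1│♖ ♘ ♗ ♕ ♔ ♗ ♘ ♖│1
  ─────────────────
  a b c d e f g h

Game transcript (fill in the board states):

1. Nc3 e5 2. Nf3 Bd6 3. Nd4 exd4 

  a b c d e f g h
  ─────────────────
8│♜ ♞ ♝ ♛ ♚ · ♞ ♜│8
7│♟ ♟ ♟ ♟ · ♟ ♟ ♟│7
6│· · · ♝ · · · ·│6
5│· · · · · · · ·│5
4│· · · ♟ · · · ·│4
3│· · ♘ · · · · ·│3
2│♙ ♙ ♙ ♙ ♙ ♙ ♙ ♙│2
1│♖ · ♗ ♕ ♔ ♗ · ♖│1
  ─────────────────
  a b c d e f g h

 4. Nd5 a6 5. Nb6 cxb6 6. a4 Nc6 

  a b c d e f g h
  ─────────────────
8│♜ · ♝ ♛ ♚ · ♞ ♜│8
7│· ♟ · ♟ · ♟ ♟ ♟│7
6│♟ ♟ ♞ ♝ · · · ·│6
5│· · · · · · · ·│5
4│♙ · · ♟ · · · ·│4
3│· · · · · · · ·│3
2│· ♙ ♙ ♙ ♙ ♙ ♙ ♙│2
1│♖ · ♗ ♕ ♔ ♗ · ♖│1
  ─────────────────
  a b c d e f g h

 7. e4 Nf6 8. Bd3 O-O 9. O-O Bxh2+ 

  a b c d e f g h
  ─────────────────
8│♜ · ♝ ♛ · ♜ ♚ ·│8
7│· ♟ · ♟ · ♟ ♟ ♟│7
6│♟ ♟ ♞ · · ♞ · ·│6
5│· · · · · · · ·│5
4│♙ · · ♟ ♙ · · ·│4
3│· · · ♗ · · · ·│3
2│· ♙ ♙ ♙ · ♙ ♙ ♝│2
1│♖ · ♗ ♕ · ♖ ♔ ·│1
  ─────────────────
  a b c d e f g h

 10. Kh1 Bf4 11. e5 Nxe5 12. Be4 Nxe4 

  a b c d e f g h
  ─────────────────
8│♜ · ♝ ♛ · ♜ ♚ ·│8
7│· ♟ · ♟ · ♟ ♟ ♟│7
6│♟ ♟ · · · · · ·│6
5│· · · · ♞ · · ·│5
4│♙ · · ♟ ♞ ♝ · ·│4
3│· · · · · · · ·│3
2│· ♙ ♙ ♙ · ♙ ♙ ·│2
1│♖ · ♗ ♕ · ♖ · ♔│1
  ─────────────────
  a b c d e f g h

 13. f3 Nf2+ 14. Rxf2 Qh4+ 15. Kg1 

  a b c d e f g h
  ─────────────────
8│♜ · ♝ · · ♜ ♚ ·│8
7│· ♟ · ♟ · ♟ ♟ ♟│7
6│♟ ♟ · · · · · ·│6
5│· · · · ♞ · · ·│5
4│♙ · · ♟ · ♝ · ♛│4
3│· · · · · ♙ · ·│3
2│· ♙ ♙ ♙ · ♖ ♙ ·│2
1│♖ · ♗ ♕ · · ♔ ·│1
  ─────────────────
  a b c d e f g h


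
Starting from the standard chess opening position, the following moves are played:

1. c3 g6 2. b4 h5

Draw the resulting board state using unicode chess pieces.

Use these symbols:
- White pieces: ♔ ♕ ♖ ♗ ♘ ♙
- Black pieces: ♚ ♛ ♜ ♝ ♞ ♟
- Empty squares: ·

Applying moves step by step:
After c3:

♜ ♞ ♝ ♛ ♚ ♝ ♞ ♜
♟ ♟ ♟ ♟ ♟ ♟ ♟ ♟
· · · · · · · ·
· · · · · · · ·
· · · · · · · ·
· · ♙ · · · · ·
♙ ♙ · ♙ ♙ ♙ ♙ ♙
♖ ♘ ♗ ♕ ♔ ♗ ♘ ♖


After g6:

♜ ♞ ♝ ♛ ♚ ♝ ♞ ♜
♟ ♟ ♟ ♟ ♟ ♟ · ♟
· · · · · · ♟ ·
· · · · · · · ·
· · · · · · · ·
· · ♙ · · · · ·
♙ ♙ · ♙ ♙ ♙ ♙ ♙
♖ ♘ ♗ ♕ ♔ ♗ ♘ ♖


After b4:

♜ ♞ ♝ ♛ ♚ ♝ ♞ ♜
♟ ♟ ♟ ♟ ♟ ♟ · ♟
· · · · · · ♟ ·
· · · · · · · ·
· ♙ · · · · · ·
· · ♙ · · · · ·
♙ · · ♙ ♙ ♙ ♙ ♙
♖ ♘ ♗ ♕ ♔ ♗ ♘ ♖


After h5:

♜ ♞ ♝ ♛ ♚ ♝ ♞ ♜
♟ ♟ ♟ ♟ ♟ ♟ · ·
· · · · · · ♟ ·
· · · · · · · ♟
· ♙ · · · · · ·
· · ♙ · · · · ·
♙ · · ♙ ♙ ♙ ♙ ♙
♖ ♘ ♗ ♕ ♔ ♗ ♘ ♖



  a b c d e f g h
  ─────────────────
8│♜ ♞ ♝ ♛ ♚ ♝ ♞ ♜│8
7│♟ ♟ ♟ ♟ ♟ ♟ · ·│7
6│· · · · · · ♟ ·│6
5│· · · · · · · ♟│5
4│· ♙ · · · · · ·│4
3│· · ♙ · · · · ·│3
2│♙ · · ♙ ♙ ♙ ♙ ♙│2
1│♖ ♘ ♗ ♕ ♔ ♗ ♘ ♖│1
  ─────────────────
  a b c d e f g h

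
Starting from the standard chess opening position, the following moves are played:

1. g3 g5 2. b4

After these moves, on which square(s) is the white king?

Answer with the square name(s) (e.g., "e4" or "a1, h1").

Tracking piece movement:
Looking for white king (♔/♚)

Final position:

  a b c d e f g h
  ─────────────────
8│♜ ♞ ♝ ♛ ♚ ♝ ♞ ♜│8
7│♟ ♟ ♟ ♟ ♟ ♟ · ♟│7
6│· · · · · · · ·│6
5│· · · · · · ♟ ·│5
4│· ♙ · · · · · ·│4
3│· · · · · · ♙ ·│3
2│♙ · ♙ ♙ ♙ ♙ · ♙│2
1│♖ ♘ ♗ ♕ ♔ ♗ ♘ ♖│1
  ─────────────────
  a b c d e f g h


e1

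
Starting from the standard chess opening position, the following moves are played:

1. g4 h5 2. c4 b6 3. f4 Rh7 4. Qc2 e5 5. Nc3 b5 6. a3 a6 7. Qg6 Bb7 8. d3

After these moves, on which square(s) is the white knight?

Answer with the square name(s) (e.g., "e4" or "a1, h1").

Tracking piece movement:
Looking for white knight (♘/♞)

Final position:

  a b c d e f g h
  ─────────────────
8│♜ ♞ · ♛ ♚ ♝ ♞ ·│8
7│· ♝ ♟ ♟ · ♟ ♟ ♜│7
6│♟ · · · · · ♕ ·│6
5│· ♟ · · ♟ · · ♟│5
4│· · ♙ · · ♙ ♙ ·│4
3│♙ · ♘ ♙ · · · ·│3
2│· ♙ · · ♙ · · ♙│2
1│♖ · ♗ · ♔ ♗ ♘ ♖│1
  ─────────────────
  a b c d e f g h


c3, g1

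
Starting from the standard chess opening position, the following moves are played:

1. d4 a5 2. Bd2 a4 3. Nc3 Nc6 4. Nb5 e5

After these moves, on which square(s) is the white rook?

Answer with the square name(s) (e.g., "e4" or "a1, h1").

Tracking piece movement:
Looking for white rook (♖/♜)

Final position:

  a b c d e f g h
  ─────────────────
8│♜ · ♝ ♛ ♚ ♝ ♞ ♜│8
7│· ♟ ♟ ♟ · ♟ ♟ ♟│7
6│· · ♞ · · · · ·│6
5│· ♘ · · ♟ · · ·│5
4│♟ · · ♙ · · · ·│4
3│· · · · · · · ·│3
2│♙ ♙ ♙ ♗ ♙ ♙ ♙ ♙│2
1│♖ · · ♕ ♔ ♗ ♘ ♖│1
  ─────────────────
  a b c d e f g h


a1, h1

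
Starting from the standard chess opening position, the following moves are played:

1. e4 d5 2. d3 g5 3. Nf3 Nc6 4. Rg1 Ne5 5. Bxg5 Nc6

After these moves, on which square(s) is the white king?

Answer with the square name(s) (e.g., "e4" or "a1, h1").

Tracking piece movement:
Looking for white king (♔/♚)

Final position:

  a b c d e f g h
  ─────────────────
8│♜ · ♝ ♛ ♚ ♝ ♞ ♜│8
7│♟ ♟ ♟ · ♟ ♟ · ♟│7
6│· · ♞ · · · · ·│6
5│· · · ♟ · · ♗ ·│5
4│· · · · ♙ · · ·│4
3│· · · ♙ · ♘ · ·│3
2│♙ ♙ ♙ · · ♙ ♙ ♙│2
1│♖ ♘ · ♕ ♔ ♗ ♖ ·│1
  ─────────────────
  a b c d e f g h


e1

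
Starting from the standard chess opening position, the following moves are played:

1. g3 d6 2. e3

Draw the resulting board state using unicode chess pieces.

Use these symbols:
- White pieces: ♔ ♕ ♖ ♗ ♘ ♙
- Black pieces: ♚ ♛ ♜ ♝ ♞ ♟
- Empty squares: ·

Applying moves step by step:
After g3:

♜ ♞ ♝ ♛ ♚ ♝ ♞ ♜
♟ ♟ ♟ ♟ ♟ ♟ ♟ ♟
· · · · · · · ·
· · · · · · · ·
· · · · · · · ·
· · · · · · ♙ ·
♙ ♙ ♙ ♙ ♙ ♙ · ♙
♖ ♘ ♗ ♕ ♔ ♗ ♘ ♖


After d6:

♜ ♞ ♝ ♛ ♚ ♝ ♞ ♜
♟ ♟ ♟ · ♟ ♟ ♟ ♟
· · · ♟ · · · ·
· · · · · · · ·
· · · · · · · ·
· · · · · · ♙ ·
♙ ♙ ♙ ♙ ♙ ♙ · ♙
♖ ♘ ♗ ♕ ♔ ♗ ♘ ♖


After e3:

♜ ♞ ♝ ♛ ♚ ♝ ♞ ♜
♟ ♟ ♟ · ♟ ♟ ♟ ♟
· · · ♟ · · · ·
· · · · · · · ·
· · · · · · · ·
· · · · ♙ · ♙ ·
♙ ♙ ♙ ♙ · ♙ · ♙
♖ ♘ ♗ ♕ ♔ ♗ ♘ ♖



  a b c d e f g h
  ─────────────────
8│♜ ♞ ♝ ♛ ♚ ♝ ♞ ♜│8
7│♟ ♟ ♟ · ♟ ♟ ♟ ♟│7
6│· · · ♟ · · · ·│6
5│· · · · · · · ·│5
4│· · · · · · · ·│4
3│· · · · ♙ · ♙ ·│3
2│♙ ♙ ♙ ♙ · ♙ · ♙│2
1│♖ ♘ ♗ ♕ ♔ ♗ ♘ ♖│1
  ─────────────────
  a b c d e f g h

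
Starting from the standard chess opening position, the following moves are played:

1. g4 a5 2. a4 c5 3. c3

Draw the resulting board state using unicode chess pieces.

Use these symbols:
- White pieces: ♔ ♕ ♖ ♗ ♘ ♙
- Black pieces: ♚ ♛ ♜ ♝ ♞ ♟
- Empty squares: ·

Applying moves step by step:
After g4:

♜ ♞ ♝ ♛ ♚ ♝ ♞ ♜
♟ ♟ ♟ ♟ ♟ ♟ ♟ ♟
· · · · · · · ·
· · · · · · · ·
· · · · · · ♙ ·
· · · · · · · ·
♙ ♙ ♙ ♙ ♙ ♙ · ♙
♖ ♘ ♗ ♕ ♔ ♗ ♘ ♖


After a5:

♜ ♞ ♝ ♛ ♚ ♝ ♞ ♜
· ♟ ♟ ♟ ♟ ♟ ♟ ♟
· · · · · · · ·
♟ · · · · · · ·
· · · · · · ♙ ·
· · · · · · · ·
♙ ♙ ♙ ♙ ♙ ♙ · ♙
♖ ♘ ♗ ♕ ♔ ♗ ♘ ♖


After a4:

♜ ♞ ♝ ♛ ♚ ♝ ♞ ♜
· ♟ ♟ ♟ ♟ ♟ ♟ ♟
· · · · · · · ·
♟ · · · · · · ·
♙ · · · · · ♙ ·
· · · · · · · ·
· ♙ ♙ ♙ ♙ ♙ · ♙
♖ ♘ ♗ ♕ ♔ ♗ ♘ ♖


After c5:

♜ ♞ ♝ ♛ ♚ ♝ ♞ ♜
· ♟ · ♟ ♟ ♟ ♟ ♟
· · · · · · · ·
♟ · ♟ · · · · ·
♙ · · · · · ♙ ·
· · · · · · · ·
· ♙ ♙ ♙ ♙ ♙ · ♙
♖ ♘ ♗ ♕ ♔ ♗ ♘ ♖


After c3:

♜ ♞ ♝ ♛ ♚ ♝ ♞ ♜
· ♟ · ♟ ♟ ♟ ♟ ♟
· · · · · · · ·
♟ · ♟ · · · · ·
♙ · · · · · ♙ ·
· · ♙ · · · · ·
· ♙ · ♙ ♙ ♙ · ♙
♖ ♘ ♗ ♕ ♔ ♗ ♘ ♖



  a b c d e f g h
  ─────────────────
8│♜ ♞ ♝ ♛ ♚ ♝ ♞ ♜│8
7│· ♟ · ♟ ♟ ♟ ♟ ♟│7
6│· · · · · · · ·│6
5│♟ · ♟ · · · · ·│5
4│♙ · · · · · ♙ ·│4
3│· · ♙ · · · · ·│3
2│· ♙ · ♙ ♙ ♙ · ♙│2
1│♖ ♘ ♗ ♕ ♔ ♗ ♘ ♖│1
  ─────────────────
  a b c d e f g h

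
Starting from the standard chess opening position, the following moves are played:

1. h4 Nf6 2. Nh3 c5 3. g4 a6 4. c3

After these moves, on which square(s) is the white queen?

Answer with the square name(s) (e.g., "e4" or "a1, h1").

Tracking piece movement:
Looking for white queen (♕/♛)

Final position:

  a b c d e f g h
  ─────────────────
8│♜ ♞ ♝ ♛ ♚ ♝ · ♜│8
7│· ♟ · ♟ ♟ ♟ ♟ ♟│7
6│♟ · · · · ♞ · ·│6
5│· · ♟ · · · · ·│5
4│· · · · · · ♙ ♙│4
3│· · ♙ · · · · ♘│3
2│♙ ♙ · ♙ ♙ ♙ · ·│2
1│♖ ♘ ♗ ♕ ♔ ♗ · ♖│1
  ─────────────────
  a b c d e f g h


d1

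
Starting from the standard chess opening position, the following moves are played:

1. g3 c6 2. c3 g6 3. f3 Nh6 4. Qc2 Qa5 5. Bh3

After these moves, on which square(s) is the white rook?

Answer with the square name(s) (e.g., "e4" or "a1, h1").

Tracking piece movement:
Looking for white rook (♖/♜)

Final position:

  a b c d e f g h
  ─────────────────
8│♜ ♞ ♝ · ♚ ♝ · ♜│8
7│♟ ♟ · ♟ ♟ ♟ · ♟│7
6│· · ♟ · · · ♟ ♞│6
5│♛ · · · · · · ·│5
4│· · · · · · · ·│4
3│· · ♙ · · ♙ ♙ ♗│3
2│♙ ♙ ♕ ♙ ♙ · · ♙│2
1│♖ ♘ ♗ · ♔ · ♘ ♖│1
  ─────────────────
  a b c d e f g h


a1, h1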